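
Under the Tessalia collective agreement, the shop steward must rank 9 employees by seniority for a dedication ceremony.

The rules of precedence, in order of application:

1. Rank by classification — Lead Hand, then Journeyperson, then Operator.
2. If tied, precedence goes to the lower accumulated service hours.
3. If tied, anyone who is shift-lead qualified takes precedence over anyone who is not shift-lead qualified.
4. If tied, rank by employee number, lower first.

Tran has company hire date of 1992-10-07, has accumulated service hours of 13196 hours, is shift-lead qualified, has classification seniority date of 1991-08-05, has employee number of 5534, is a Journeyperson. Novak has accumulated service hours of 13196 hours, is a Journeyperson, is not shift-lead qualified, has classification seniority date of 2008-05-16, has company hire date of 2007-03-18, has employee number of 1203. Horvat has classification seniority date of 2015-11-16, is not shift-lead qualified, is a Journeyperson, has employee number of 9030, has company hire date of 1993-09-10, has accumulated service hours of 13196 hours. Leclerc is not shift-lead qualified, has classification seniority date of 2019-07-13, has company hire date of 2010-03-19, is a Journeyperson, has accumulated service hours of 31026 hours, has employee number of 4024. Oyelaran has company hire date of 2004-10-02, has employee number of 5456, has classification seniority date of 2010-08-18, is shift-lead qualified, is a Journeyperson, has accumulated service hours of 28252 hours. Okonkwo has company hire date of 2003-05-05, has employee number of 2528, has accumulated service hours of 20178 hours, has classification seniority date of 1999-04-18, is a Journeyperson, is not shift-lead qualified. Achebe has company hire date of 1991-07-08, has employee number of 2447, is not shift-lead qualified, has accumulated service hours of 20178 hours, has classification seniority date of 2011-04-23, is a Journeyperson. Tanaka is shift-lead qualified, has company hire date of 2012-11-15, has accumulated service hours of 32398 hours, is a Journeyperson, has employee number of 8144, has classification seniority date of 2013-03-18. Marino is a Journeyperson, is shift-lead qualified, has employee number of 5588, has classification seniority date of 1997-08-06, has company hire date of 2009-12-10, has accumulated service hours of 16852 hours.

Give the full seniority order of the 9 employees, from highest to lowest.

By classification: Tran, Novak, Horvat, Marino, Achebe, Okonkwo, Oyelaran, Leclerc and Tanaka (Journeyperson).
Among Tran, Novak, Horvat, Marino, Achebe, Okonkwo, Oyelaran, Leclerc and Tanaka, by accumulated service hours (lower first): Tran, Novak and Horvat (13196 hours) before Marino (16852 hours) before Achebe and Okonkwo (20178 hours) before Oyelaran (28252 hours) before Leclerc (31026 hours) before Tanaka (32398 hours).
Among Tran, Novak and Horvat, shift-lead qualified before not shift-lead qualified: Tran (shift-lead qualified) before Novak and Horvat (not shift-lead qualified).
Among Novak and Horvat, by employee number (lower first): Novak (1203) before Horvat (9030).
Achebe and Okonkwo are each not shift-lead qualified, so the next rule applies.
Among Achebe and Okonkwo, by employee number (lower first): Achebe (2447) before Okonkwo (2528).
Full order: Tran, Novak, Horvat, Marino, Achebe, Okonkwo, Oyelaran, Leclerc, Tanaka.

Tran, Novak, Horvat, Marino, Achebe, Okonkwo, Oyelaran, Leclerc, Tanaka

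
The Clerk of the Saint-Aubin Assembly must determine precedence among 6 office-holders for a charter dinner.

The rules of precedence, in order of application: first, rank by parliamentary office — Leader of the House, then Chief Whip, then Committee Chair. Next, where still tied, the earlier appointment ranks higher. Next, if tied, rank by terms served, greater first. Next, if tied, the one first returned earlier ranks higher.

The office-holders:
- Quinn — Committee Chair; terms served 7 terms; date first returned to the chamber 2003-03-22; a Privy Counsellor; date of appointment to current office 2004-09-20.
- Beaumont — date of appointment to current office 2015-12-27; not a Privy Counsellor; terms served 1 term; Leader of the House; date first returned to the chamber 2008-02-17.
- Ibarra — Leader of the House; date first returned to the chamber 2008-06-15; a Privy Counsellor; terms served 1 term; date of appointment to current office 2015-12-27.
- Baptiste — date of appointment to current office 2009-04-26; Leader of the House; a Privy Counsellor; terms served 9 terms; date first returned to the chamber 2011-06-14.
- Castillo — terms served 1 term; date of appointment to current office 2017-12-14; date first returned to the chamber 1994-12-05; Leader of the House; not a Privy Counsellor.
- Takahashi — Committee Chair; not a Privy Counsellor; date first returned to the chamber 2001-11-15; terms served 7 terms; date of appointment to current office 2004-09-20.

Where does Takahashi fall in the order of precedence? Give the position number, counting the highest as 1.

5

By parliamentary office: Baptiste, Beaumont, Ibarra and Castillo (Leader of the House); then Takahashi and Quinn (Committee Chair).
Among Baptiste, Beaumont, Ibarra and Castillo, by date of appointment to current office (earlier first): Baptiste (2009-04-26) before Beaumont and Ibarra (2015-12-27) before Castillo (2017-12-14).
Beaumont and Ibarra both have terms served 1 term, so the next rule applies.
Among Beaumont and Ibarra, by date first returned to the chamber (earlier first): Beaumont (2008-02-17) before Ibarra (2008-06-15).
Takahashi and Quinn both have date of appointment to current office 2004-09-20, so the next rule applies.
Takahashi and Quinn both have terms served 7 terms, so the next rule applies.
Among Takahashi and Quinn, by date first returned to the chamber (earlier first): Takahashi (2001-11-15) before Quinn (2003-03-22).
Order: Baptiste, Beaumont, Ibarra, Castillo, Takahashi, Quinn. So position 5.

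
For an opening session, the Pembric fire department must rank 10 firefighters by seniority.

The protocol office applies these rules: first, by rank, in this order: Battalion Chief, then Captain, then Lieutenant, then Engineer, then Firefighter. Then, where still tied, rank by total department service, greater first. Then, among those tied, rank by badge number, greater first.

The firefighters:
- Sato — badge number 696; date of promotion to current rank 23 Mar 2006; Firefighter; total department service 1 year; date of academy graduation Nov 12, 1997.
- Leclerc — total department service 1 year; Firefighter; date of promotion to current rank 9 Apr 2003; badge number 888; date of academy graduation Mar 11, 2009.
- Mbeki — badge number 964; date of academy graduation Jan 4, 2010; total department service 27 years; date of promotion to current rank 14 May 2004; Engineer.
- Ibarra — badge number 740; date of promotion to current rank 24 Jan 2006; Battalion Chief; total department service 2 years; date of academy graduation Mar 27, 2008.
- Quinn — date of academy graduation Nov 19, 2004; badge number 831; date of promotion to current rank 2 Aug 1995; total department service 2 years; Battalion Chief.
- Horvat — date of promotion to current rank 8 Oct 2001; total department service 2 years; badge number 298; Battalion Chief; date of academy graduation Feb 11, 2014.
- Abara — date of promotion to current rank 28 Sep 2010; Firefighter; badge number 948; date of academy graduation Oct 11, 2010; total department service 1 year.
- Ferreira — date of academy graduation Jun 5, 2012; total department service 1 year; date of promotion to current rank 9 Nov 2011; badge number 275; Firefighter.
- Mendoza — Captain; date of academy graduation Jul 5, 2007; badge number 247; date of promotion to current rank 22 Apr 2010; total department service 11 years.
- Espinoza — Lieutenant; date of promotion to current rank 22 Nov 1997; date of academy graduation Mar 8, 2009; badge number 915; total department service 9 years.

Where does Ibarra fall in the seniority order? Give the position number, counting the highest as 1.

By rank: Quinn, Ibarra and Horvat (Battalion Chief); then Mendoza (Captain); then Espinoza (Lieutenant); then Mbeki (Engineer); then Abara, Leclerc, Sato and Ferreira (Firefighter).
Quinn, Ibarra and Horvat all have total department service 2 years, so the next rule applies.
Among Quinn, Ibarra and Horvat, by badge number (higher first): Quinn (831) before Ibarra (740) before Horvat (298).
Abara, Leclerc, Sato and Ferreira all have total department service 1 year, so the next rule applies.
Among Abara, Leclerc, Sato and Ferreira, by badge number (higher first): Abara (948) before Leclerc (888) before Sato (696) before Ferreira (275).
Order: Quinn, Ibarra, Horvat, Mendoza, Espinoza, Mbeki, Abara, Leclerc, Sato, Ferreira. So position 2.

2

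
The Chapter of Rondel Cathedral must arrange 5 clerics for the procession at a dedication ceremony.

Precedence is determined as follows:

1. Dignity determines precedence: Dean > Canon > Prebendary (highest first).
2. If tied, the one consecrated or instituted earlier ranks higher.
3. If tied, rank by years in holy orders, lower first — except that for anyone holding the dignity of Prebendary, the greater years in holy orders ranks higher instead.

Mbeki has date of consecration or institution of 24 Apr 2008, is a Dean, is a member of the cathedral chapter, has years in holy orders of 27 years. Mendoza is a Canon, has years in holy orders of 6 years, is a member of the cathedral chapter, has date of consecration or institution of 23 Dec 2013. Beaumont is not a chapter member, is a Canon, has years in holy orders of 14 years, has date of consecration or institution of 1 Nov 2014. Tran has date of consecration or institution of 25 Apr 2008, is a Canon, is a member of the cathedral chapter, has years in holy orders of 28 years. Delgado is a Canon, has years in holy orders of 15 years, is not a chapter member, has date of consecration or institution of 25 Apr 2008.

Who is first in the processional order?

By dignity: Mbeki (Dean); then Delgado, Tran, Mendoza and Beaumont (Canon).
Among Delgado, Tran, Mendoza and Beaumont, by date of consecration or institution (earlier first): Delgado and Tran (25 Apr 2008) before Mendoza (23 Dec 2013) before Beaumont (1 Nov 2014).
Among Delgado and Tran, by years in holy orders (lower first): Delgado (15 years) before Tran (28 years).
Order: Mbeki, Delgado, Tran, Mendoza, Beaumont.

Mbeki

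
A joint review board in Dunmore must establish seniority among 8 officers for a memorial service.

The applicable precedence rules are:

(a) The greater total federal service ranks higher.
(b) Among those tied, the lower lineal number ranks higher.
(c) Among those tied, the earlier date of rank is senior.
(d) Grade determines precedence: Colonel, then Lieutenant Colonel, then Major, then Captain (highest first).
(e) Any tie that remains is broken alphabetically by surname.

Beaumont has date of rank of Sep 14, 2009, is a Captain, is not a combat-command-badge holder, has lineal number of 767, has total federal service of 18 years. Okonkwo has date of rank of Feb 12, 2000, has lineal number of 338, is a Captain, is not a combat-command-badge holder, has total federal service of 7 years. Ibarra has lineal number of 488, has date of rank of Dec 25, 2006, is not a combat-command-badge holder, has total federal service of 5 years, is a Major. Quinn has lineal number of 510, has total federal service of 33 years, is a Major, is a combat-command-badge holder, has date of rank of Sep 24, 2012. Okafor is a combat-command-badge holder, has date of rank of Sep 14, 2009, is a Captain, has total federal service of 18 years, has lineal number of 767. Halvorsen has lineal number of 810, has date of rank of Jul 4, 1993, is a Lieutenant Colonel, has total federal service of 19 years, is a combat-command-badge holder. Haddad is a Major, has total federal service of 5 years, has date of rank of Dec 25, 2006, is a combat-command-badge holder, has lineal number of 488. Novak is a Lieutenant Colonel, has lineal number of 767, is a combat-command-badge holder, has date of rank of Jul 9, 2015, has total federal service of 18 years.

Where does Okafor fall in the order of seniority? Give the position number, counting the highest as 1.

4

By total federal service (higher first): Quinn (33 years); then Halvorsen (19 years); then Beaumont, Okafor and Novak (each 18 years); then Okonkwo (7 years); then Haddad and Ibarra (both 5 years).
Beaumont, Okafor and Novak all have lineal number 767, so the next rule applies.
Among Beaumont, Okafor and Novak, by date of rank (earlier first): Beaumont and Okafor (Sep 14, 2009) before Novak (Jul 9, 2015).
Beaumont and Okafor are each Captain, so the next rule applies.
Among Beaumont and Okafor, alphabetically by surname: Beaumont before Okafor.
Haddad and Ibarra both have lineal number 488, so the next rule applies.
Haddad and Ibarra both have date of rank Dec 25, 2006, so the next rule applies.
Haddad and Ibarra are each Major, so the next rule applies.
Among Haddad and Ibarra, alphabetically by surname: Haddad before Ibarra.
Order: Quinn, Halvorsen, Beaumont, Okafor, Novak, Okonkwo, Haddad, Ibarra. So position 4.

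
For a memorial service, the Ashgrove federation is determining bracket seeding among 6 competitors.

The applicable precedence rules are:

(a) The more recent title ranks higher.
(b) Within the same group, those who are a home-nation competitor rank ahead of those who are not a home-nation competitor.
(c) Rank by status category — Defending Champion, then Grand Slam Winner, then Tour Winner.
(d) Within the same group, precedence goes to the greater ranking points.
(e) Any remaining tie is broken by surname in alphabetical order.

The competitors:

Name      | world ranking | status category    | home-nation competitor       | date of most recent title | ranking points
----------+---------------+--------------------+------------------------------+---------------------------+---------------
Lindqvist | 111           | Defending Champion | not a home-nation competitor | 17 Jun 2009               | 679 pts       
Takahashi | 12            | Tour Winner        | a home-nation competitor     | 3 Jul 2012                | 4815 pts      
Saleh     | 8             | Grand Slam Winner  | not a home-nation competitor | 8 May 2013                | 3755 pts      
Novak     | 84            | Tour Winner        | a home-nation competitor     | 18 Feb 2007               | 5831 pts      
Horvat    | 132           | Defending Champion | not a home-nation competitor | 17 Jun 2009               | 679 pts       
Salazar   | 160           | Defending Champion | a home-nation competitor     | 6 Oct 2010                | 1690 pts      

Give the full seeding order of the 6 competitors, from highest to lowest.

Saleh, Takahashi, Salazar, Horvat, Lindqvist, Novak

By date of most recent title (later first): Saleh (8 May 2013); then Takahashi (3 Jul 2012); then Salazar (6 Oct 2010); then Horvat and Lindqvist (both 17 Jun 2009); then Novak (18 Feb 2007).
Horvat and Lindqvist are each not a home-nation competitor, so the next rule applies.
Horvat and Lindqvist are each Defending Champion, so the next rule applies.
Horvat and Lindqvist both have ranking points 679 pts, so the next rule applies.
Among Horvat and Lindqvist, alphabetically by surname: Horvat before Lindqvist.
Full order: Saleh, Takahashi, Salazar, Horvat, Lindqvist, Novak.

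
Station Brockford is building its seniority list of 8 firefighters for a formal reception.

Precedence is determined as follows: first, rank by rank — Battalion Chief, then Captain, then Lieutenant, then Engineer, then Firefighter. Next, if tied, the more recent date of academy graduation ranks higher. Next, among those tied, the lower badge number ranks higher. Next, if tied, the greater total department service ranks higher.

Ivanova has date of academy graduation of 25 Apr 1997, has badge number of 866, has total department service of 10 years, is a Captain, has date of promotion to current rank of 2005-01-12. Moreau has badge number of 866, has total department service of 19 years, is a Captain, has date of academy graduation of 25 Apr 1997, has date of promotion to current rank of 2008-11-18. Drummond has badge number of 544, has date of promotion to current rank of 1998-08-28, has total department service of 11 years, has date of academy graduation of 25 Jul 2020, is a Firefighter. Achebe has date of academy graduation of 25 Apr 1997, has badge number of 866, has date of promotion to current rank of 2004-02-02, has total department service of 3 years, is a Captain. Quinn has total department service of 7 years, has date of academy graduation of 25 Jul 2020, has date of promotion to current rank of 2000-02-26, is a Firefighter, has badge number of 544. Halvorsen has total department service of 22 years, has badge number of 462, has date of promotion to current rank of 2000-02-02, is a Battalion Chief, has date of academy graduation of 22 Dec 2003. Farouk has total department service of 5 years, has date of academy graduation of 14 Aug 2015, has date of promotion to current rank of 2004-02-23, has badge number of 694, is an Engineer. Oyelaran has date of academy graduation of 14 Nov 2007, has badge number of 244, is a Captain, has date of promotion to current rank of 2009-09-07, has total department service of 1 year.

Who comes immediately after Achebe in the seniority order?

By rank: Halvorsen (Battalion Chief); then Oyelaran, Moreau, Ivanova and Achebe (Captain); then Farouk (Engineer); then Drummond and Quinn (Firefighter).
Among Oyelaran, Moreau, Ivanova and Achebe, by date of academy graduation (later first): Oyelaran (14 Nov 2007) before Moreau, Ivanova and Achebe (25 Apr 1997).
Moreau, Ivanova and Achebe all have badge number 866, so the next rule applies.
Among Moreau, Ivanova and Achebe, by total department service (higher first): Moreau (19 years) before Ivanova (10 years) before Achebe (3 years).
Drummond and Quinn both have date of academy graduation 25 Jul 2020, so the next rule applies.
Drummond and Quinn both have badge number 544, so the next rule applies.
Among Drummond and Quinn, by total department service (higher first): Drummond (11 years) before Quinn (7 years).
Order: Halvorsen, Oyelaran, Moreau, Ivanova, Achebe, Farouk, Drummond, Quinn.

Farouk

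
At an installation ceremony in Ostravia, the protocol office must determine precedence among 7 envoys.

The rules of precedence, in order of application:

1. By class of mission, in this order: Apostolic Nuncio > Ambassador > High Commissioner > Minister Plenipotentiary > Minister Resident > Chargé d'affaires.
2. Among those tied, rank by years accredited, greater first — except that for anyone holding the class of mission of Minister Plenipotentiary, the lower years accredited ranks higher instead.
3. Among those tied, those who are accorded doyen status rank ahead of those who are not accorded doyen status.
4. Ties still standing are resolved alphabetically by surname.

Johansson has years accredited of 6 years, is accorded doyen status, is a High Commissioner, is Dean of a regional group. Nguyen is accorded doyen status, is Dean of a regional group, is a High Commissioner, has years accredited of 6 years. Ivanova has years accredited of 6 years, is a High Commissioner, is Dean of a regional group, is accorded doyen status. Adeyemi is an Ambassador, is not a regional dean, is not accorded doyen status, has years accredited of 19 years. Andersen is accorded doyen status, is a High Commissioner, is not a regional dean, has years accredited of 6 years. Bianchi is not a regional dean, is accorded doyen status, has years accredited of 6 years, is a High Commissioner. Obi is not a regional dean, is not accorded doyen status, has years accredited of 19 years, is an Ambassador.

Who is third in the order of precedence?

By class of mission: Adeyemi and Obi (Ambassador); then Andersen, Bianchi, Ivanova, Johansson and Nguyen (High Commissioner).
Adeyemi and Obi both have years accredited 19 years, so the next rule applies.
Adeyemi and Obi are each not accorded doyen status, so the next rule applies.
Among Adeyemi and Obi, alphabetically by surname: Adeyemi before Obi.
Andersen, Bianchi, Ivanova, Johansson and Nguyen all have years accredited 6 years, so the next rule applies.
Andersen, Bianchi, Ivanova, Johansson and Nguyen are each accorded doyen status, so the next rule applies.
Among Andersen, Bianchi, Ivanova, Johansson and Nguyen, alphabetically by surname: Andersen before Bianchi before Ivanova before Johansson before Nguyen.
Order: Adeyemi, Obi, Andersen, Bianchi, Ivanova, Johansson, Nguyen.

Andersen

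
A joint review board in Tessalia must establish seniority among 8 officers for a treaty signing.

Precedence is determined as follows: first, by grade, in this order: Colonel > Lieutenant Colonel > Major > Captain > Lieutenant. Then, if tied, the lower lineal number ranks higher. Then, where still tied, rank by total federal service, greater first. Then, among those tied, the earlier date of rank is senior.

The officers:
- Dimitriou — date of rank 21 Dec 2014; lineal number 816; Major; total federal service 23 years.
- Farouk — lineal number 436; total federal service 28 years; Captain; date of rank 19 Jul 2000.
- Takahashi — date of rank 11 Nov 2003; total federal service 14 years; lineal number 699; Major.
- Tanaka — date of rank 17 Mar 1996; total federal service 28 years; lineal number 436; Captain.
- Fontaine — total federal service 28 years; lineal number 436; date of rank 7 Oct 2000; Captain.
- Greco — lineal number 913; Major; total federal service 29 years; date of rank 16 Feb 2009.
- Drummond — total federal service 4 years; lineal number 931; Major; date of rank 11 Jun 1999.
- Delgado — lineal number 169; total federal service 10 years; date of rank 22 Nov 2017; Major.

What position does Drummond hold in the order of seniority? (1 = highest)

By grade: Delgado, Takahashi, Dimitriou, Greco and Drummond (Major); then Tanaka, Farouk and Fontaine (Captain).
Among Delgado, Takahashi, Dimitriou, Greco and Drummond, by lineal number (lower first): Delgado (169) before Takahashi (699) before Dimitriou (816) before Greco (913) before Drummond (931).
Tanaka, Farouk and Fontaine all have lineal number 436, so the next rule applies.
Tanaka, Farouk and Fontaine all have total federal service 28 years, so the next rule applies.
Among Tanaka, Farouk and Fontaine, by date of rank (earlier first): Tanaka (17 Mar 1996) before Farouk (19 Jul 2000) before Fontaine (7 Oct 2000).
Order: Delgado, Takahashi, Dimitriou, Greco, Drummond, Tanaka, Farouk, Fontaine. So position 5.

5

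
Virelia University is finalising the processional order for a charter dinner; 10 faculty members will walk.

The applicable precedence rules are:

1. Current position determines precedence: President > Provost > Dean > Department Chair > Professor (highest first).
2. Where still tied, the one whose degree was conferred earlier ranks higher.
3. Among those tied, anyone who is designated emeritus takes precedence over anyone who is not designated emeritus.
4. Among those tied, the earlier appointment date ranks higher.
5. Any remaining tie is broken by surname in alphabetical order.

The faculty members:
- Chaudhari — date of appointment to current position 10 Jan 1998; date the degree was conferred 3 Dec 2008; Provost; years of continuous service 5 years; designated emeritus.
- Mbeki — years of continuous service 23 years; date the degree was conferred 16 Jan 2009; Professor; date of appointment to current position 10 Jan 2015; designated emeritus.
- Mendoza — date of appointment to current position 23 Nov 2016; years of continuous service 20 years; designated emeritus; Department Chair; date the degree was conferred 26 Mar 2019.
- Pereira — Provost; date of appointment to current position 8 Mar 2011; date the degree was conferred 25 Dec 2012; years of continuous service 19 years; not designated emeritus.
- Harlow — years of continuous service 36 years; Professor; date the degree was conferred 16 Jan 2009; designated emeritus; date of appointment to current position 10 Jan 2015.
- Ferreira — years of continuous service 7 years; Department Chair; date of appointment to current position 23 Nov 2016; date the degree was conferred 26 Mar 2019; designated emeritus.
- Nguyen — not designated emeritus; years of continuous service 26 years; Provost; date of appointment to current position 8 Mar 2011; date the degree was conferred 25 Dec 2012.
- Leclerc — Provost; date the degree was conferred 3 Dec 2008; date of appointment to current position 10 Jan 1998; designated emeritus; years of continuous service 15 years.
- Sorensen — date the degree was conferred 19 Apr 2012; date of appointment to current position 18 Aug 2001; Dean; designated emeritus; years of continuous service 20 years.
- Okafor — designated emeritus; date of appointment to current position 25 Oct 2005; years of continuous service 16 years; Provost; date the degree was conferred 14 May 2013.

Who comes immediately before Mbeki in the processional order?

Harlow

By current position: Chaudhari, Leclerc, Nguyen, Pereira and Okafor (Provost); then Sorensen (Dean); then Ferreira and Mendoza (Department Chair); then Harlow and Mbeki (Professor).
Among Chaudhari, Leclerc, Nguyen, Pereira and Okafor, by date the degree was conferred (earlier first): Chaudhari and Leclerc (3 Dec 2008) before Nguyen and Pereira (25 Dec 2012) before Okafor (14 May 2013).
Chaudhari and Leclerc are each designated emeritus, so the next rule applies.
Chaudhari and Leclerc both have date of appointment to current position 10 Jan 1998, so the next rule applies.
Among Chaudhari and Leclerc, alphabetically by surname: Chaudhari before Leclerc.
Nguyen and Pereira are each not designated emeritus, so the next rule applies.
Nguyen and Pereira both have date of appointment to current position 8 Mar 2011, so the next rule applies.
Among Nguyen and Pereira, alphabetically by surname: Nguyen before Pereira.
Ferreira and Mendoza both have date the degree was conferred 26 Mar 2019, so the next rule applies.
Ferreira and Mendoza are each designated emeritus, so the next rule applies.
Ferreira and Mendoza both have date of appointment to current position 23 Nov 2016, so the next rule applies.
Among Ferreira and Mendoza, alphabetically by surname: Ferreira before Mendoza.
Harlow and Mbeki both have date the degree was conferred 16 Jan 2009, so the next rule applies.
Harlow and Mbeki are each designated emeritus, so the next rule applies.
Harlow and Mbeki both have date of appointment to current position 10 Jan 2015, so the next rule applies.
Among Harlow and Mbeki, alphabetically by surname: Harlow before Mbeki.
Order: Chaudhari, Leclerc, Nguyen, Pereira, Okafor, Sorensen, Ferreira, Mendoza, Harlow, Mbeki.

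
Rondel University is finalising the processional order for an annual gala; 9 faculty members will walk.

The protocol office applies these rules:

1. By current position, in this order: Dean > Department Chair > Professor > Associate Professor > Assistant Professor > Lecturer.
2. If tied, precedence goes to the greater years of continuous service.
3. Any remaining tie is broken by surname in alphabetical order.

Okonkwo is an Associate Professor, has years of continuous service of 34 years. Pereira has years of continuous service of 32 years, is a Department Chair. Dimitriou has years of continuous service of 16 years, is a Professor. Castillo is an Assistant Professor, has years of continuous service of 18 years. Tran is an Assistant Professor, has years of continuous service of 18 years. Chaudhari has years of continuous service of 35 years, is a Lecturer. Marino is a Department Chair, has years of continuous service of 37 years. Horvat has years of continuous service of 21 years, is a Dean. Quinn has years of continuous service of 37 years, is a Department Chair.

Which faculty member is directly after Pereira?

By current position: Horvat (Dean); then Marino, Quinn and Pereira (Department Chair); then Dimitriou (Professor); then Okonkwo (Associate Professor); then Castillo and Tran (Assistant Professor); then Chaudhari (Lecturer).
Among Marino, Quinn and Pereira, by years of continuous service (higher first): Marino and Quinn (37 years) before Pereira (32 years).
Among Marino and Quinn, alphabetically by surname: Marino before Quinn.
Castillo and Tran both have years of continuous service 18 years, so the next rule applies.
Among Castillo and Tran, alphabetically by surname: Castillo before Tran.
Order: Horvat, Marino, Quinn, Pereira, Dimitriou, Okonkwo, Castillo, Tran, Chaudhari.

Dimitriou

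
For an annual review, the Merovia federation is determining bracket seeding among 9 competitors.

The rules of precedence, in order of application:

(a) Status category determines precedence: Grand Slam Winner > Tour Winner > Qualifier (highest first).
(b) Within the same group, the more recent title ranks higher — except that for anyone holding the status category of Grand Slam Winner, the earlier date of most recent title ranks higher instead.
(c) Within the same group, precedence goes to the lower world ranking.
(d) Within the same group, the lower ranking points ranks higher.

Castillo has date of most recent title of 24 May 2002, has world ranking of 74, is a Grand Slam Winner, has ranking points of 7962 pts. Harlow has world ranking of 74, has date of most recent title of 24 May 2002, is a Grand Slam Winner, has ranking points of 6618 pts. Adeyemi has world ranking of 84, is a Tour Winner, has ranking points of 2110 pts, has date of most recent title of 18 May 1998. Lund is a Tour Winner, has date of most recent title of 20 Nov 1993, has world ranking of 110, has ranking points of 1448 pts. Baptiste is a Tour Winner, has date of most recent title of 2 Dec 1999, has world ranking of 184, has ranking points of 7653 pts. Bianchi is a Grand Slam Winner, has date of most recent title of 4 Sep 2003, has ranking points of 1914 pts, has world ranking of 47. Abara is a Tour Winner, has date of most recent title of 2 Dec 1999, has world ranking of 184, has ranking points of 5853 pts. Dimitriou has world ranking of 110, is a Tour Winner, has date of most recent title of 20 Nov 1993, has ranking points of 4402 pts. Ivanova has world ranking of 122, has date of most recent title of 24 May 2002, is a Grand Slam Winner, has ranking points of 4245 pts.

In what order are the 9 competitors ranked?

By status category: Harlow, Castillo, Ivanova and Bianchi (Grand Slam Winner); then Abara, Baptiste, Adeyemi, Lund and Dimitriou (Tour Winner).
Among Harlow, Castillo, Ivanova and Bianchi, by date of most recent title (earlier first) (reversed rule for this group): Harlow, Castillo and Ivanova (24 May 2002) before Bianchi (4 Sep 2003).
Among Harlow, Castillo and Ivanova, by world ranking (lower first): Harlow and Castillo (74) before Ivanova (122).
Among Harlow and Castillo, by ranking points (lower first): Harlow (6618 pts) before Castillo (7962 pts).
Among Abara, Baptiste, Adeyemi, Lund and Dimitriou, by date of most recent title (later first): Abara and Baptiste (2 Dec 1999) before Adeyemi (18 May 1998) before Lund and Dimitriou (20 Nov 1993).
Abara and Baptiste both have world ranking 184, so the next rule applies.
Among Abara and Baptiste, by ranking points (lower first): Abara (5853 pts) before Baptiste (7653 pts).
Lund and Dimitriou both have world ranking 110, so the next rule applies.
Among Lund and Dimitriou, by ranking points (lower first): Lund (1448 pts) before Dimitriou (4402 pts).
Full order: Harlow, Castillo, Ivanova, Bianchi, Abara, Baptiste, Adeyemi, Lund, Dimitriou.

Harlow, Castillo, Ivanova, Bianchi, Abara, Baptiste, Adeyemi, Lund, Dimitriou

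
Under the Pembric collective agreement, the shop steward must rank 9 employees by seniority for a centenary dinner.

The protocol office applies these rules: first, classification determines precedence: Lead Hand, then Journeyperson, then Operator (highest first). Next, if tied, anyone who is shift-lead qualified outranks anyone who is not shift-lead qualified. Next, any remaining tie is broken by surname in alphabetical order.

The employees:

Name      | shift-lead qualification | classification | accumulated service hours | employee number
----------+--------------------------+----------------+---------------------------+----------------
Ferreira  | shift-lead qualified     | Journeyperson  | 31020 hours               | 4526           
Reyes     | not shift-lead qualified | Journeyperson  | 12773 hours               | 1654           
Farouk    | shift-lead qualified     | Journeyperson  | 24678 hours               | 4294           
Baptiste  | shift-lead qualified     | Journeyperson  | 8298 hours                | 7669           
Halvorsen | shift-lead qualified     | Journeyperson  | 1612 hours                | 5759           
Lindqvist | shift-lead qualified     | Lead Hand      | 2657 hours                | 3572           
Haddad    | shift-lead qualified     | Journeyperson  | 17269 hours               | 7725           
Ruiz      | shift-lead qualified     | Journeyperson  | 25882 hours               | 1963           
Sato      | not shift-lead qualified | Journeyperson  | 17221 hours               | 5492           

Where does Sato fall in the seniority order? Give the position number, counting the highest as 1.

9

By classification: Lindqvist (Lead Hand); then Baptiste, Farouk, Ferreira, Haddad, Halvorsen, Ruiz, Reyes and Sato (Journeyperson).
Among Baptiste, Farouk, Ferreira, Haddad, Halvorsen, Ruiz, Reyes and Sato, shift-lead qualified before not shift-lead qualified: Baptiste, Farouk, Ferreira, Haddad, Halvorsen and Ruiz (shift-lead qualified) before Reyes and Sato (not shift-lead qualified).
Among Baptiste, Farouk, Ferreira, Haddad, Halvorsen and Ruiz, alphabetically by surname: Baptiste before Farouk before Ferreira before Haddad before Halvorsen before Ruiz.
Among Reyes and Sato, alphabetically by surname: Reyes before Sato.
Order: Lindqvist, Baptiste, Farouk, Ferreira, Haddad, Halvorsen, Ruiz, Reyes, Sato. So position 9.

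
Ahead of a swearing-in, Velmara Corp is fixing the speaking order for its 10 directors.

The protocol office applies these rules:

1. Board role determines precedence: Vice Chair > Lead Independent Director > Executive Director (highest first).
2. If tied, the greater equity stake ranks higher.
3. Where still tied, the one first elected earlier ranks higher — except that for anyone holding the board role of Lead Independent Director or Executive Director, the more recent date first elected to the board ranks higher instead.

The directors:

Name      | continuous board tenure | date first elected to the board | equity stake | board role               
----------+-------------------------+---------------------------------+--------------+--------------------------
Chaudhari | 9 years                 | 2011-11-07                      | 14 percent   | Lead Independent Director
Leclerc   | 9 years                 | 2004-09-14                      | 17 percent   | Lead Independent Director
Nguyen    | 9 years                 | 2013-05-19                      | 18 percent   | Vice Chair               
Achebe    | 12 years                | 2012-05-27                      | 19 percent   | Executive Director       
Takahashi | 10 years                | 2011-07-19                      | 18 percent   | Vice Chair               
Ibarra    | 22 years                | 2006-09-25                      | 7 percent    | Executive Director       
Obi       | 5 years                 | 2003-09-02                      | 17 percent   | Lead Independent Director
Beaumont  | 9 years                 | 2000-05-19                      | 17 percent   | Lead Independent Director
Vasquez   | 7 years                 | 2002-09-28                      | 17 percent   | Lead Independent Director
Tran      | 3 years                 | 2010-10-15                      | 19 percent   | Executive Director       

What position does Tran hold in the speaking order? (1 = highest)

9

By board role: Takahashi and Nguyen (Vice Chair); then Leclerc, Obi, Vasquez, Beaumont and Chaudhari (Lead Independent Director); then Achebe, Tran and Ibarra (Executive Director).
Takahashi and Nguyen both have equity stake 18 percent, so the next rule applies.
Among Takahashi and Nguyen, by date first elected to the board (earlier first): Takahashi (2011-07-19) before Nguyen (2013-05-19).
Among Leclerc, Obi, Vasquez, Beaumont and Chaudhari, by equity stake (higher first): Leclerc, Obi, Vasquez and Beaumont (17 percent) before Chaudhari (14 percent).
Among Leclerc, Obi, Vasquez and Beaumont, by date first elected to the board (later first) (reversed rule for this group): Leclerc (2004-09-14) before Obi (2003-09-02) before Vasquez (2002-09-28) before Beaumont (2000-05-19).
Among Achebe, Tran and Ibarra, by equity stake (higher first): Achebe and Tran (19 percent) before Ibarra (7 percent).
Among Achebe and Tran, by date first elected to the board (later first) (reversed rule for this group): Achebe (2012-05-27) before Tran (2010-10-15).
Order: Takahashi, Nguyen, Leclerc, Obi, Vasquez, Beaumont, Chaudhari, Achebe, Tran, Ibarra. So position 9.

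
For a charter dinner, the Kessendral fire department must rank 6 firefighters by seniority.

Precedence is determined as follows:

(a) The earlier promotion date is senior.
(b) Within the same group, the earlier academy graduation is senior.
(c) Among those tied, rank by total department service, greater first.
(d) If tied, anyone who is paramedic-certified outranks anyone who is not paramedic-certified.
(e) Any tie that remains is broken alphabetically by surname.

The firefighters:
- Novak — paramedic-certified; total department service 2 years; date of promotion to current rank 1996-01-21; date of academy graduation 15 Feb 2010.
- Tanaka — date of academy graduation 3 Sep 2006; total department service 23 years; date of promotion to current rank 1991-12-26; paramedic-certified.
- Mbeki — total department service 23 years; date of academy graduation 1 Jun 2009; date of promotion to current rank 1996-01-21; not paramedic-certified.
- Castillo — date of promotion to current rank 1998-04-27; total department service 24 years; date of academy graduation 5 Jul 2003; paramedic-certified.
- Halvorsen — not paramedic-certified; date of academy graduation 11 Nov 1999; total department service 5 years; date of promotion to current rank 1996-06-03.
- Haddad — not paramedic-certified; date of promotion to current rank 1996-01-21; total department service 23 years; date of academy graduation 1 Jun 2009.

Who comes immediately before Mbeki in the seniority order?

By date of promotion to current rank (earlier first): Tanaka (1991-12-26); then Haddad, Mbeki and Novak (each 1996-01-21); then Halvorsen (1996-06-03); then Castillo (1998-04-27).
Among Haddad, Mbeki and Novak, by date of academy graduation (earlier first): Haddad and Mbeki (1 Jun 2009) before Novak (15 Feb 2010).
Haddad and Mbeki both have total department service 23 years, so the next rule applies.
Haddad and Mbeki are each not paramedic-certified, so the next rule applies.
Among Haddad and Mbeki, alphabetically by surname: Haddad before Mbeki.
Order: Tanaka, Haddad, Mbeki, Novak, Halvorsen, Castillo.

Haddad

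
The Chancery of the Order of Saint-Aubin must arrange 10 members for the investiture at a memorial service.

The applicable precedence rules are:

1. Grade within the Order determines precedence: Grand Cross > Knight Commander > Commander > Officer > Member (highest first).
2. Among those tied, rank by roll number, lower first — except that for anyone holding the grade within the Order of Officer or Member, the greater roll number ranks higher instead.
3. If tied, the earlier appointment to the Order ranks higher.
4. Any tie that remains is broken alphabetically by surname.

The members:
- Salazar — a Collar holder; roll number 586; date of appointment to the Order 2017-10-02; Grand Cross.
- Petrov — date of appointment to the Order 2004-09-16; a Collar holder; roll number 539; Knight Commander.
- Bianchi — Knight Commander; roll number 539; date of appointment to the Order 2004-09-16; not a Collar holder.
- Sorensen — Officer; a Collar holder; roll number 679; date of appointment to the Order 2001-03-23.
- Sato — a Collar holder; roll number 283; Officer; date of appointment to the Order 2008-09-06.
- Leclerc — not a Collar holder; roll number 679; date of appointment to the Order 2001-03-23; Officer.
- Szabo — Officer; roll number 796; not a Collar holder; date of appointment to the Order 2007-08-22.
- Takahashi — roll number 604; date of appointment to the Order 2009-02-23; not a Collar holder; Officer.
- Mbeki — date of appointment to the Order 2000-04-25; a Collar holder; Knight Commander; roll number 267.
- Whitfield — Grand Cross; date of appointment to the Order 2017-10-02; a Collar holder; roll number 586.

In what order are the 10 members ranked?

By grade within the Order: Salazar and Whitfield (Grand Cross); then Mbeki, Bianchi and Petrov (Knight Commander); then Szabo, Leclerc, Sorensen, Takahashi and Sato (Officer).
Salazar and Whitfield both have roll number 586, so the next rule applies.
Salazar and Whitfield both have date of appointment to the Order 2017-10-02, so the next rule applies.
Among Salazar and Whitfield, alphabetically by surname: Salazar before Whitfield.
Among Mbeki, Bianchi and Petrov, by roll number (lower first): Mbeki (267) before Bianchi and Petrov (539).
Bianchi and Petrov both have date of appointment to the Order 2004-09-16, so the next rule applies.
Among Bianchi and Petrov, alphabetically by surname: Bianchi before Petrov.
Among Szabo, Leclerc, Sorensen, Takahashi and Sato, by roll number (higher first) (reversed rule for this group): Szabo (796) before Leclerc and Sorensen (679) before Takahashi (604) before Sato (283).
Leclerc and Sorensen both have date of appointment to the Order 2001-03-23, so the next rule applies.
Among Leclerc and Sorensen, alphabetically by surname: Leclerc before Sorensen.
Full order: Salazar, Whitfield, Mbeki, Bianchi, Petrov, Szabo, Leclerc, Sorensen, Takahashi, Sato.

Salazar, Whitfield, Mbeki, Bianchi, Petrov, Szabo, Leclerc, Sorensen, Takahashi, Sato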